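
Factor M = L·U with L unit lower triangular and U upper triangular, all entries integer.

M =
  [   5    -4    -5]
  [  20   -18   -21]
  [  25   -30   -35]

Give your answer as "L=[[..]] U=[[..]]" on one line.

L=[[1,0,0],[4,1,0],[5,5,1]] U=[[5,-4,-5],[0,-2,-1],[0,0,-5]]

  R1 -= 4·R0 → [0,-2,-1]
  R2 -= 5·R0 → [0,-10,-10]
  R2 -= 5·R1 → [0,0,-5]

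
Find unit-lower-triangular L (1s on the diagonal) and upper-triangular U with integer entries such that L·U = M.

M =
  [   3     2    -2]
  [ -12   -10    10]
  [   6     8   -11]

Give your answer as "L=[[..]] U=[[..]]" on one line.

L=[[1,0,0],[-4,1,0],[2,-2,1]] U=[[3,2,-2],[0,-2,2],[0,0,-3]]

  row1 -= -4·row0 → [0,-2,2]
  row2 -= 2·row0 → [0,4,-7]
  row2 -= -2·row1 → [0,0,-3]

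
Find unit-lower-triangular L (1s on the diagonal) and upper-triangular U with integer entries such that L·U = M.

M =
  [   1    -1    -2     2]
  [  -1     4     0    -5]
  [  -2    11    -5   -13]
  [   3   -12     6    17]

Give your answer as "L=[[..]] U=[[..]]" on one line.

  r1 -= -1·r0 → [0,3,-2,-3]
  r2 -= -2·r0 → [0,9,-9,-9]
  r3 -= 3·r0 → [0,-9,12,11]
  r2 -= 3·r1 → [0,0,-3,0]
  r3 -= -3·r1 → [0,0,6,2]
  r3 -= -2·r2 → [0,0,0,2]

L=[[1,0,0,0],[-1,1,0,0],[-2,3,1,0],[3,-3,-2,1]] U=[[1,-1,-2,2],[0,3,-2,-3],[0,0,-3,0],[0,0,0,2]]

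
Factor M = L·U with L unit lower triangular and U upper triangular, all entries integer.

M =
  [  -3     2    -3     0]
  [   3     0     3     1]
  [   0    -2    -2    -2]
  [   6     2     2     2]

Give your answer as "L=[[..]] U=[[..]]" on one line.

  R1 -= -1·R0 → [0,2,0,1]
  R2 -= 0·R0 → [0,-2,-2,-2]
  R3 -= -2·R0 → [0,6,-4,2]
  R2 -= -1·R1 → [0,0,-2,-1]
  R3 -= 3·R1 → [0,0,-4,-1]
  R3 -= 2·R2 → [0,0,0,1]

L=[[1,0,0,0],[-1,1,0,0],[0,-1,1,0],[-2,3,2,1]] U=[[-3,2,-3,0],[0,2,0,1],[0,0,-2,-1],[0,0,0,1]]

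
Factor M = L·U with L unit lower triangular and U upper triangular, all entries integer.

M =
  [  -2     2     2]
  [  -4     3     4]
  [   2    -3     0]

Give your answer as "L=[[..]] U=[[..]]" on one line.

L=[[1,0,0],[2,1,0],[-1,1,1]] U=[[-2,2,2],[0,-1,0],[0,0,2]]

  row1 -= 2·row0 → [0,-1,0]
  row2 -= -1·row0 → [0,-1,2]
  row2 -= 1·row1 → [0,0,2]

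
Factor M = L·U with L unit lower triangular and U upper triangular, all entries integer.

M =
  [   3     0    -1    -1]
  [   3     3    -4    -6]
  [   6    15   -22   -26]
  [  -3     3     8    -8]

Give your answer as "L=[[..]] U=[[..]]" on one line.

  row1 -= 1·row0 → [0,3,-3,-5]
  row2 -= 2·row0 → [0,15,-20,-24]
  row3 -= -1·row0 → [0,3,7,-9]
  row2 -= 5·row1 → [0,0,-5,1]
  row3 -= 1·row1 → [0,0,10,-4]
  row3 -= -2·row2 → [0,0,0,-2]

L=[[1,0,0,0],[1,1,0,0],[2,5,1,0],[-1,1,-2,1]] U=[[3,0,-1,-1],[0,3,-3,-5],[0,0,-5,1],[0,0,0,-2]]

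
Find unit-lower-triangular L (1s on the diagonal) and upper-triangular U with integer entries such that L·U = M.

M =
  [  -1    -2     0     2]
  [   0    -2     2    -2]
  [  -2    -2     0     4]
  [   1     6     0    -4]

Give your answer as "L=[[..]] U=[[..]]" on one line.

  R1 -= 0·R0 → [0,-2,2,-2]
  R2 -= 2·R0 → [0,2,0,0]
  R3 -= -1·R0 → [0,4,0,-2]
  R2 -= -1·R1 → [0,0,2,-2]
  R3 -= -2·R1 → [0,0,4,-6]
  R3 -= 2·R2 → [0,0,0,-2]

L=[[1,0,0,0],[0,1,0,0],[2,-1,1,0],[-1,-2,2,1]] U=[[-1,-2,0,2],[0,-2,2,-2],[0,0,2,-2],[0,0,0,-2]]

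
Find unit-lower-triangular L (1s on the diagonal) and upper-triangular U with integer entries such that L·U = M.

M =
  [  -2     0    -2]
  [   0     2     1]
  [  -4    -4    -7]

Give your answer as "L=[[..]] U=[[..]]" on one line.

L=[[1,0,0],[0,1,0],[2,-2,1]] U=[[-2,0,-2],[0,2,1],[0,0,-1]]

  R1 -= 0·R0 → [0,2,1]
  R2 -= 2·R0 → [0,-4,-3]
  R2 -= -2·R1 → [0,0,-1]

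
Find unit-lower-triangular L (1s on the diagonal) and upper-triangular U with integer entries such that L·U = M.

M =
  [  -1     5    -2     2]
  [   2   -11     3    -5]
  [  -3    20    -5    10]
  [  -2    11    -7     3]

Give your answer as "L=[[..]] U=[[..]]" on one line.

  row1 -= -2·row0 → [0,-1,-1,-1]
  row2 -= 3·row0 → [0,5,1,4]
  row3 -= 2·row0 → [0,1,-3,-1]
  row2 -= -5·row1 → [0,0,-4,-1]
  row3 -= -1·row1 → [0,0,-4,-2]
  row3 -= 1·row2 → [0,0,0,-1]

L=[[1,0,0,0],[-2,1,0,0],[3,-5,1,0],[2,-1,1,1]] U=[[-1,5,-2,2],[0,-1,-1,-1],[0,0,-4,-1],[0,0,0,-1]]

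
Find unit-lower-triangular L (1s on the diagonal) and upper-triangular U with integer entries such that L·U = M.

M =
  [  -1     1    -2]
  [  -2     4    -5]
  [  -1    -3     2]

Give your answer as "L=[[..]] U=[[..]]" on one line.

  R1 -= 2·R0 → [0,2,-1]
  R2 -= 1·R0 → [0,-4,4]
  R2 -= -2·R1 → [0,0,2]

L=[[1,0,0],[2,1,0],[1,-2,1]] U=[[-1,1,-2],[0,2,-1],[0,0,2]]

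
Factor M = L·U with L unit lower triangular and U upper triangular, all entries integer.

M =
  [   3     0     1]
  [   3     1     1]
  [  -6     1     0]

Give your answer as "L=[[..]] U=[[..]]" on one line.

  r1 -= 1·r0 → [0,1,0]
  r2 -= -2·r0 → [0,1,2]
  r2 -= 1·r1 → [0,0,2]

L=[[1,0,0],[1,1,0],[-2,1,1]] U=[[3,0,1],[0,1,0],[0,0,2]]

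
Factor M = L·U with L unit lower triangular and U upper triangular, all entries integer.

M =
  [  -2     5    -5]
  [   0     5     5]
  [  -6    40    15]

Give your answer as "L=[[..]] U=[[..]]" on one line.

  r1 -= 0·r0 → [0,5,5]
  r2 -= 3·r0 → [0,25,30]
  r2 -= 5·r1 → [0,0,5]

L=[[1,0,0],[0,1,0],[3,5,1]] U=[[-2,5,-5],[0,5,5],[0,0,5]]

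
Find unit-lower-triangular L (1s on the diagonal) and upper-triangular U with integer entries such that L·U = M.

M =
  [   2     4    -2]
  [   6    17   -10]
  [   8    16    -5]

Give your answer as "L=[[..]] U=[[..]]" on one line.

  row1 -= 3·row0 → [0,5,-4]
  row2 -= 4·row0 → [0,0,3]
  row2 -= 0·row1 → [0,0,3]

L=[[1,0,0],[3,1,0],[4,0,1]] U=[[2,4,-2],[0,5,-4],[0,0,3]]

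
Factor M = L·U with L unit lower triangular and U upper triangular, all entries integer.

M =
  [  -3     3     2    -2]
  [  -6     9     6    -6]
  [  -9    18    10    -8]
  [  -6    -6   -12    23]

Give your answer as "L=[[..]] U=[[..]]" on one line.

  row1 -= 2·row0 → [0,3,2,-2]
  row2 -= 3·row0 → [0,9,4,-2]
  row3 -= 2·row0 → [0,-12,-16,27]
  row2 -= 3·row1 → [0,0,-2,4]
  row3 -= -4·row1 → [0,0,-8,19]
  row3 -= 4·row2 → [0,0,0,3]

L=[[1,0,0,0],[2,1,0,0],[3,3,1,0],[2,-4,4,1]] U=[[-3,3,2,-2],[0,3,2,-2],[0,0,-2,4],[0,0,0,3]]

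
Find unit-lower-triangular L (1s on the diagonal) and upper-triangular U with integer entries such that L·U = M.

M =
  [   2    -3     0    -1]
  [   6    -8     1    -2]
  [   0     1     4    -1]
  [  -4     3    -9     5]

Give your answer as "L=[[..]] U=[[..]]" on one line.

  row1 -= 3·row0 → [0,1,1,1]
  row2 -= 0·row0 → [0,1,4,-1]
  row3 -= -2·row0 → [0,-3,-9,3]
  row2 -= 1·row1 → [0,0,3,-2]
  row3 -= -3·row1 → [0,0,-6,6]
  row3 -= -2·row2 → [0,0,0,2]

L=[[1,0,0,0],[3,1,0,0],[0,1,1,0],[-2,-3,-2,1]] U=[[2,-3,0,-1],[0,1,1,1],[0,0,3,-2],[0,0,0,2]]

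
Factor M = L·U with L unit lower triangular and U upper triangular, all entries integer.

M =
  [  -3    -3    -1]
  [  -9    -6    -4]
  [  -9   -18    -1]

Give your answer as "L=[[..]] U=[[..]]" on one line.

  row1 -= 3·row0 → [0,3,-1]
  row2 -= 3·row0 → [0,-9,2]
  row2 -= -3·row1 → [0,0,-1]

L=[[1,0,0],[3,1,0],[3,-3,1]] U=[[-3,-3,-1],[0,3,-1],[0,0,-1]]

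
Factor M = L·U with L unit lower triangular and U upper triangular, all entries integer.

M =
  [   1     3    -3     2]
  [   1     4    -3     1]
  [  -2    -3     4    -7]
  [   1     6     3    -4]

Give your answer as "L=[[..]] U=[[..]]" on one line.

L=[[1,0,0,0],[1,1,0,0],[-2,3,1,0],[1,3,-3,1]] U=[[1,3,-3,2],[0,1,0,-1],[0,0,-2,0],[0,0,0,-3]]

  row1 -= 1·row0 → [0,1,0,-1]
  row2 -= -2·row0 → [0,3,-2,-3]
  row3 -= 1·row0 → [0,3,6,-6]
  row2 -= 3·row1 → [0,0,-2,0]
  row3 -= 3·row1 → [0,0,6,-3]
  row3 -= -3·row2 → [0,0,0,-3]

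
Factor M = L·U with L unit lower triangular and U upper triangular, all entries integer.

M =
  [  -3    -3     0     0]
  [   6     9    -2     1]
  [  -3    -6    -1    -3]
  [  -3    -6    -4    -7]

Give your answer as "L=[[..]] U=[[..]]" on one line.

L=[[1,0,0,0],[-2,1,0,0],[1,-1,1,0],[1,-1,2,1]] U=[[-3,-3,0,0],[0,3,-2,1],[0,0,-3,-2],[0,0,0,-2]]

  row1 -= -2·row0 → [0,3,-2,1]
  row2 -= 1·row0 → [0,-3,-1,-3]
  row3 -= 1·row0 → [0,-3,-4,-7]
  row2 -= -1·row1 → [0,0,-3,-2]
  row3 -= -1·row1 → [0,0,-6,-6]
  row3 -= 2·row2 → [0,0,0,-2]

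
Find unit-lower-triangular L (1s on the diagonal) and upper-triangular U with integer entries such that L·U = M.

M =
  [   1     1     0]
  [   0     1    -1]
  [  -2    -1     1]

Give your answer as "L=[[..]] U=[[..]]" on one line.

L=[[1,0,0],[0,1,0],[-2,1,1]] U=[[1,1,0],[0,1,-1],[0,0,2]]

  R1 -= 0·R0 → [0,1,-1]
  R2 -= -2·R0 → [0,1,1]
  R2 -= 1·R1 → [0,0,2]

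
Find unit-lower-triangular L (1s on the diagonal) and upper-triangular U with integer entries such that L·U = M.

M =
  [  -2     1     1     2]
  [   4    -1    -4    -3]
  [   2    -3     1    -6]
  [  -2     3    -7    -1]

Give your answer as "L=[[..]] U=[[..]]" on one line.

  R1 -= -2·R0 → [0,1,-2,1]
  R2 -= -1·R0 → [0,-2,2,-4]
  R3 -= 1·R0 → [0,2,-8,-3]
  R2 -= -2·R1 → [0,0,-2,-2]
  R3 -= 2·R1 → [0,0,-4,-5]
  R3 -= 2·R2 → [0,0,0,-1]

L=[[1,0,0,0],[-2,1,0,0],[-1,-2,1,0],[1,2,2,1]] U=[[-2,1,1,2],[0,1,-2,1],[0,0,-2,-2],[0,0,0,-1]]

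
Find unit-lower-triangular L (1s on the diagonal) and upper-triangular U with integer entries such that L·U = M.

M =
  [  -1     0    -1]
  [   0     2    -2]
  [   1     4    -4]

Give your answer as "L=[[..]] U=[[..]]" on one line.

L=[[1,0,0],[0,1,0],[-1,2,1]] U=[[-1,0,-1],[0,2,-2],[0,0,-1]]

  row1 -= 0·row0 → [0,2,-2]
  row2 -= -1·row0 → [0,4,-5]
  row2 -= 2·row1 → [0,0,-1]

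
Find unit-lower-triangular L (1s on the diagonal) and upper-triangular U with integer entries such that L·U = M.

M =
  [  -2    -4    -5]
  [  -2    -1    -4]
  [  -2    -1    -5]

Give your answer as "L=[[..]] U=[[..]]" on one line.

L=[[1,0,0],[1,1,0],[1,1,1]] U=[[-2,-4,-5],[0,3,1],[0,0,-1]]

  row1 -= 1·row0 → [0,3,1]
  row2 -= 1·row0 → [0,3,0]
  row2 -= 1·row1 → [0,0,-1]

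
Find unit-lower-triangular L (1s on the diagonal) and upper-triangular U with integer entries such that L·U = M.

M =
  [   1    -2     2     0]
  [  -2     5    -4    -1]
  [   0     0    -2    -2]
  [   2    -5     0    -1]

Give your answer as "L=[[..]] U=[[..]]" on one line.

  R1 -= -2·R0 → [0,1,0,-1]
  R2 -= 0·R0 → [0,0,-2,-2]
  R3 -= 2·R0 → [0,-1,-4,-1]
  R2 -= 0·R1 → [0,0,-2,-2]
  R3 -= -1·R1 → [0,0,-4,-2]
  R3 -= 2·R2 → [0,0,0,2]

L=[[1,0,0,0],[-2,1,0,0],[0,0,1,0],[2,-1,2,1]] U=[[1,-2,2,0],[0,1,0,-1],[0,0,-2,-2],[0,0,0,2]]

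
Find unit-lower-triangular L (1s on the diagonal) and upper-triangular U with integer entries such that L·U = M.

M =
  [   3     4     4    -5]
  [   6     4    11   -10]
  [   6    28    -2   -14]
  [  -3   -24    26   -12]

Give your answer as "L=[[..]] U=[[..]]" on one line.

L=[[1,0,0,0],[2,1,0,0],[2,-5,1,0],[-1,5,3,1]] U=[[3,4,4,-5],[0,-4,3,0],[0,0,5,-4],[0,0,0,-5]]

  row1 -= 2·row0 → [0,-4,3,0]
  row2 -= 2·row0 → [0,20,-10,-4]
  row3 -= -1·row0 → [0,-20,30,-17]
  row2 -= -5·row1 → [0,0,5,-4]
  row3 -= 5·row1 → [0,0,15,-17]
  row3 -= 3·row2 → [0,0,0,-5]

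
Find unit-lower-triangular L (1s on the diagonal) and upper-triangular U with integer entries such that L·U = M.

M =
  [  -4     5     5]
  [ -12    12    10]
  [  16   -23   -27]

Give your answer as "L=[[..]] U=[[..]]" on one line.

  R1 -= 3·R0 → [0,-3,-5]
  R2 -= -4·R0 → [0,-3,-7]
  R2 -= 1·R1 → [0,0,-2]

L=[[1,0,0],[3,1,0],[-4,1,1]] U=[[-4,5,5],[0,-3,-5],[0,0,-2]]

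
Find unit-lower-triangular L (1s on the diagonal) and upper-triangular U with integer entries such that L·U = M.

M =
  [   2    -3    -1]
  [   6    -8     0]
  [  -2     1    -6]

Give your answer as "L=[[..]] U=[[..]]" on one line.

L=[[1,0,0],[3,1,0],[-1,-2,1]] U=[[2,-3,-1],[0,1,3],[0,0,-1]]

  row1 -= 3·row0 → [0,1,3]
  row2 -= -1·row0 → [0,-2,-7]
  row2 -= -2·row1 → [0,0,-1]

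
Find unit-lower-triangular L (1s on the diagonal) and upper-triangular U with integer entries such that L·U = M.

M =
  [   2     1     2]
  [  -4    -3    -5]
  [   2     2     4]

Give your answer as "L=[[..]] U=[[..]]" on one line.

  r1 -= -2·r0 → [0,-1,-1]
  r2 -= 1·r0 → [0,1,2]
  r2 -= -1·r1 → [0,0,1]

L=[[1,0,0],[-2,1,0],[1,-1,1]] U=[[2,1,2],[0,-1,-1],[0,0,1]]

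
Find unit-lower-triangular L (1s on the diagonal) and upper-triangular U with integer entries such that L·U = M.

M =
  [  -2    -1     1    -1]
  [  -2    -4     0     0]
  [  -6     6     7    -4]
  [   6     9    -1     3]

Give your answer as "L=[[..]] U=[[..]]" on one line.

  R1 -= 1·R0 → [0,-3,-1,1]
  R2 -= 3·R0 → [0,9,4,-1]
  R3 -= -3·R0 → [0,6,2,0]
  R2 -= -3·R1 → [0,0,1,2]
  R3 -= -2·R1 → [0,0,0,2]
  R3 -= 0·R2 → [0,0,0,2]

L=[[1,0,0,0],[1,1,0,0],[3,-3,1,0],[-3,-2,0,1]] U=[[-2,-1,1,-1],[0,-3,-1,1],[0,0,1,2],[0,0,0,2]]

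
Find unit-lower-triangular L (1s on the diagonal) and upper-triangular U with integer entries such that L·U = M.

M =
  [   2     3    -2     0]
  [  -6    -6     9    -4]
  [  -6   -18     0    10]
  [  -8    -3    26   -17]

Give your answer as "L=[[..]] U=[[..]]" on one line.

  R1 -= -3·R0 → [0,3,3,-4]
  R2 -= -3·R0 → [0,-9,-6,10]
  R3 -= -4·R0 → [0,9,18,-17]
  R2 -= -3·R1 → [0,0,3,-2]
  R3 -= 3·R1 → [0,0,9,-5]
  R3 -= 3·R2 → [0,0,0,1]

L=[[1,0,0,0],[-3,1,0,0],[-3,-3,1,0],[-4,3,3,1]] U=[[2,3,-2,0],[0,3,3,-4],[0,0,3,-2],[0,0,0,1]]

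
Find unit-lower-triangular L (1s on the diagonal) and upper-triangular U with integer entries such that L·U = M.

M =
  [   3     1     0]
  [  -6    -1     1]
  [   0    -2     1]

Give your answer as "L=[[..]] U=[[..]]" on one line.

L=[[1,0,0],[-2,1,0],[0,-2,1]] U=[[3,1,0],[0,1,1],[0,0,3]]

  r1 -= -2·r0 → [0,1,1]
  r2 -= 0·r0 → [0,-2,1]
  r2 -= -2·r1 → [0,0,3]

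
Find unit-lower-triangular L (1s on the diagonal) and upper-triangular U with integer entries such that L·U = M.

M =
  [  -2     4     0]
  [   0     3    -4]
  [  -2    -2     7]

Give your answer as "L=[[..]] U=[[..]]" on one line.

L=[[1,0,0],[0,1,0],[1,-2,1]] U=[[-2,4,0],[0,3,-4],[0,0,-1]]

  R1 -= 0·R0 → [0,3,-4]
  R2 -= 1·R0 → [0,-6,7]
  R2 -= -2·R1 → [0,0,-1]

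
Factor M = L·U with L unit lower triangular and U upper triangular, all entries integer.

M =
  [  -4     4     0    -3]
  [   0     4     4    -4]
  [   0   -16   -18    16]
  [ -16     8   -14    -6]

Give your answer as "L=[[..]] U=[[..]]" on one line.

L=[[1,0,0,0],[0,1,0,0],[0,-4,1,0],[4,-2,3,1]] U=[[-4,4,0,-3],[0,4,4,-4],[0,0,-2,0],[0,0,0,-2]]

  R1 -= 0·R0 → [0,4,4,-4]
  R2 -= 0·R0 → [0,-16,-18,16]
  R3 -= 4·R0 → [0,-8,-14,6]
  R2 -= -4·R1 → [0,0,-2,0]
  R3 -= -2·R1 → [0,0,-6,-2]
  R3 -= 3·R2 → [0,0,0,-2]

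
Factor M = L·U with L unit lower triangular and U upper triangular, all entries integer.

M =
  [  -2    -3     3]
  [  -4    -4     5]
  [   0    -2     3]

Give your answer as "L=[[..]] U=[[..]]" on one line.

L=[[1,0,0],[2,1,0],[0,-1,1]] U=[[-2,-3,3],[0,2,-1],[0,0,2]]

  r1 -= 2·r0 → [0,2,-1]
  r2 -= 0·r0 → [0,-2,3]
  r2 -= -1·r1 → [0,0,2]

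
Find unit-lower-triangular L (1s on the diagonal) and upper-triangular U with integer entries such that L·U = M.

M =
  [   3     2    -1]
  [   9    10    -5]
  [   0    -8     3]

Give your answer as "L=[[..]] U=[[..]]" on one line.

L=[[1,0,0],[3,1,0],[0,-2,1]] U=[[3,2,-1],[0,4,-2],[0,0,-1]]

  R1 -= 3·R0 → [0,4,-2]
  R2 -= 0·R0 → [0,-8,3]
  R2 -= -2·R1 → [0,0,-1]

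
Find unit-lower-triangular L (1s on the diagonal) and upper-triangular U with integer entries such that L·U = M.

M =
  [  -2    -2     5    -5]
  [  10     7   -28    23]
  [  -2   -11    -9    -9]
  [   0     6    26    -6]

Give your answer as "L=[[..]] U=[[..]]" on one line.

L=[[1,0,0,0],[-5,1,0,0],[1,3,1,0],[0,-2,-4,1]] U=[[-2,-2,5,-5],[0,-3,-3,-2],[0,0,-5,2],[0,0,0,-2]]

  R1 -= -5·R0 → [0,-3,-3,-2]
  R2 -= 1·R0 → [0,-9,-14,-4]
  R3 -= 0·R0 → [0,6,26,-6]
  R2 -= 3·R1 → [0,0,-5,2]
  R3 -= -2·R1 → [0,0,20,-10]
  R3 -= -4·R2 → [0,0,0,-2]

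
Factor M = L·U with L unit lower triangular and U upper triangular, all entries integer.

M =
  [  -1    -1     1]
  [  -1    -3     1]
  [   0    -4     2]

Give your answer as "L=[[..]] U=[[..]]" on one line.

L=[[1,0,0],[1,1,0],[0,2,1]] U=[[-1,-1,1],[0,-2,0],[0,0,2]]

  r1 -= 1·r0 → [0,-2,0]
  r2 -= 0·r0 → [0,-4,2]
  r2 -= 2·r1 → [0,0,2]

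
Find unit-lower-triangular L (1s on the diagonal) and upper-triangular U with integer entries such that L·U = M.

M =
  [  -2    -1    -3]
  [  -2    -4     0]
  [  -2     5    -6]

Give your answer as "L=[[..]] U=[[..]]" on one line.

L=[[1,0,0],[1,1,0],[1,-2,1]] U=[[-2,-1,-3],[0,-3,3],[0,0,3]]

  R1 -= 1·R0 → [0,-3,3]
  R2 -= 1·R0 → [0,6,-3]
  R2 -= -2·R1 → [0,0,3]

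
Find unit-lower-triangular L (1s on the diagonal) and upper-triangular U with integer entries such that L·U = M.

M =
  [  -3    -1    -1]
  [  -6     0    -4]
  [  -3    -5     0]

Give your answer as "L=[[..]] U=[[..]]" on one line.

L=[[1,0,0],[2,1,0],[1,-2,1]] U=[[-3,-1,-1],[0,2,-2],[0,0,-3]]

  row1 -= 2·row0 → [0,2,-2]
  row2 -= 1·row0 → [0,-4,1]
  row2 -= -2·row1 → [0,0,-3]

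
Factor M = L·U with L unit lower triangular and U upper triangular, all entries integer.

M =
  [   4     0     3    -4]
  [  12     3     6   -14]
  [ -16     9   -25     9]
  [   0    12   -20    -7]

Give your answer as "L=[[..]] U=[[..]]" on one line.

L=[[1,0,0,0],[3,1,0,0],[-4,3,1,0],[0,4,2,1]] U=[[4,0,3,-4],[0,3,-3,-2],[0,0,-4,-1],[0,0,0,3]]

  row1 -= 3·row0 → [0,3,-3,-2]
  row2 -= -4·row0 → [0,9,-13,-7]
  row3 -= 0·row0 → [0,12,-20,-7]
  row2 -= 3·row1 → [0,0,-4,-1]
  row3 -= 4·row1 → [0,0,-8,1]
  row3 -= 2·row2 → [0,0,0,3]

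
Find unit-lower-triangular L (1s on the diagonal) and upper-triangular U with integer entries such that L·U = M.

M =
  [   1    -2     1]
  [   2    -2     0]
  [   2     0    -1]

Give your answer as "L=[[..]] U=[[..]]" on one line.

L=[[1,0,0],[2,1,0],[2,2,1]] U=[[1,-2,1],[0,2,-2],[0,0,1]]

  row1 -= 2·row0 → [0,2,-2]
  row2 -= 2·row0 → [0,4,-3]
  row2 -= 2·row1 → [0,0,1]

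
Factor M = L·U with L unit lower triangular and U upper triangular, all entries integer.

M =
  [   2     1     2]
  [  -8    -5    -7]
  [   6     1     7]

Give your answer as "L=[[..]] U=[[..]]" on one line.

  r1 -= -4·r0 → [0,-1,1]
  r2 -= 3·r0 → [0,-2,1]
  r2 -= 2·r1 → [0,0,-1]

L=[[1,0,0],[-4,1,0],[3,2,1]] U=[[2,1,2],[0,-1,1],[0,0,-1]]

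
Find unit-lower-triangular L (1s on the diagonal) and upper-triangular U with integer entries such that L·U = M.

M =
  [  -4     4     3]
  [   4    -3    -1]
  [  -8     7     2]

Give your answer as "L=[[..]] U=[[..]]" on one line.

  row1 -= -1·row0 → [0,1,2]
  row2 -= 2·row0 → [0,-1,-4]
  row2 -= -1·row1 → [0,0,-2]

L=[[1,0,0],[-1,1,0],[2,-1,1]] U=[[-4,4,3],[0,1,2],[0,0,-2]]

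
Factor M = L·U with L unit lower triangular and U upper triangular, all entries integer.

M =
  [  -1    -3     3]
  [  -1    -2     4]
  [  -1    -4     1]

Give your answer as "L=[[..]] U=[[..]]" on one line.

  R1 -= 1·R0 → [0,1,1]
  R2 -= 1·R0 → [0,-1,-2]
  R2 -= -1·R1 → [0,0,-1]

L=[[1,0,0],[1,1,0],[1,-1,1]] U=[[-1,-3,3],[0,1,1],[0,0,-1]]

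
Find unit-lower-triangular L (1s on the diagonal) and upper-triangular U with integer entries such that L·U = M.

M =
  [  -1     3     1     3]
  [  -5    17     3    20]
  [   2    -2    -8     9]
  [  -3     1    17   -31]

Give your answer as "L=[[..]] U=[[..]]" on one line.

L=[[1,0,0,0],[5,1,0,0],[-2,2,1,0],[3,-4,-3,1]] U=[[-1,3,1,3],[0,2,-2,5],[0,0,-2,5],[0,0,0,-5]]

  r1 -= 5·r0 → [0,2,-2,5]
  r2 -= -2·r0 → [0,4,-6,15]
  r3 -= 3·r0 → [0,-8,14,-40]
  r2 -= 2·r1 → [0,0,-2,5]
  r3 -= -4·r1 → [0,0,6,-20]
  r3 -= -3·r2 → [0,0,0,-5]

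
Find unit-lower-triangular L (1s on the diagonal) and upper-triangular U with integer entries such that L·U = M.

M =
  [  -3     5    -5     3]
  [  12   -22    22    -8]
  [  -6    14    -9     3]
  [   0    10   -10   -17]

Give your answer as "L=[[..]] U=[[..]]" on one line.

L=[[1,0,0,0],[-4,1,0,0],[2,-2,1,0],[0,-5,0,1]] U=[[-3,5,-5,3],[0,-2,2,4],[0,0,5,5],[0,0,0,3]]

  row1 -= -4·row0 → [0,-2,2,4]
  row2 -= 2·row0 → [0,4,1,-3]
  row3 -= 0·row0 → [0,10,-10,-17]
  row2 -= -2·row1 → [0,0,5,5]
  row3 -= -5·row1 → [0,0,0,3]
  row3 -= 0·row2 → [0,0,0,3]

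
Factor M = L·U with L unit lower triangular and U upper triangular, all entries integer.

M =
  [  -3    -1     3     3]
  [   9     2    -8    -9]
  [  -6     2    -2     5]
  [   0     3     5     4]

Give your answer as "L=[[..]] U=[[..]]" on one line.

  r1 -= -3·r0 → [0,-1,1,0]
  r2 -= 2·r0 → [0,4,-8,-1]
  r3 -= 0·r0 → [0,3,5,4]
  r2 -= -4·r1 → [0,0,-4,-1]
  r3 -= -3·r1 → [0,0,8,4]
  r3 -= -2·r2 → [0,0,0,2]

L=[[1,0,0,0],[-3,1,0,0],[2,-4,1,0],[0,-3,-2,1]] U=[[-3,-1,3,3],[0,-1,1,0],[0,0,-4,-1],[0,0,0,2]]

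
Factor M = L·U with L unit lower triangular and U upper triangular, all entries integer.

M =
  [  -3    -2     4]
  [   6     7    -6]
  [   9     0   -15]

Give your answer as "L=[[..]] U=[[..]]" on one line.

L=[[1,0,0],[-2,1,0],[-3,-2,1]] U=[[-3,-2,4],[0,3,2],[0,0,1]]

  r1 -= -2·r0 → [0,3,2]
  r2 -= -3·r0 → [0,-6,-3]
  r2 -= -2·r1 → [0,0,1]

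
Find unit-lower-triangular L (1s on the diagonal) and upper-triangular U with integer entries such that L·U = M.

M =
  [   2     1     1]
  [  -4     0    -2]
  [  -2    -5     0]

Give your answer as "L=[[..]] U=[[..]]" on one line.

  r1 -= -2·r0 → [0,2,0]
  r2 -= -1·r0 → [0,-4,1]
  r2 -= -2·r1 → [0,0,1]

L=[[1,0,0],[-2,1,0],[-1,-2,1]] U=[[2,1,1],[0,2,0],[0,0,1]]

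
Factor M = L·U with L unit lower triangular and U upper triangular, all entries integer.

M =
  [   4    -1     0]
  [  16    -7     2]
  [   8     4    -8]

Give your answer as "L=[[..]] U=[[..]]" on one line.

L=[[1,0,0],[4,1,0],[2,-2,1]] U=[[4,-1,0],[0,-3,2],[0,0,-4]]

  row1 -= 4·row0 → [0,-3,2]
  row2 -= 2·row0 → [0,6,-8]
  row2 -= -2·row1 → [0,0,-4]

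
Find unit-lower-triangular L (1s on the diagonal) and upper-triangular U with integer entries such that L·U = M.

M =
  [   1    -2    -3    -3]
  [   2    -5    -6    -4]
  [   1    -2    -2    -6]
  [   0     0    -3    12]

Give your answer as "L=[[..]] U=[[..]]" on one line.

L=[[1,0,0,0],[2,1,0,0],[1,0,1,0],[0,0,-3,1]] U=[[1,-2,-3,-3],[0,-1,0,2],[0,0,1,-3],[0,0,0,3]]

  r1 -= 2·r0 → [0,-1,0,2]
  r2 -= 1·r0 → [0,0,1,-3]
  r3 -= 0·r0 → [0,0,-3,12]
  r2 -= 0·r1 → [0,0,1,-3]
  r3 -= 0·r1 → [0,0,-3,12]
  r3 -= -3·r2 → [0,0,0,3]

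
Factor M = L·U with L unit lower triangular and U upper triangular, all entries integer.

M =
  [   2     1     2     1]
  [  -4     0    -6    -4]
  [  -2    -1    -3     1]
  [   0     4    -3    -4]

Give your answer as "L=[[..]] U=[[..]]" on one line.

  row1 -= -2·row0 → [0,2,-2,-2]
  row2 -= -1·row0 → [0,0,-1,2]
  row3 -= 0·row0 → [0,4,-3,-4]
  row2 -= 0·row1 → [0,0,-1,2]
  row3 -= 2·row1 → [0,0,1,0]
  row3 -= -1·row2 → [0,0,0,2]

L=[[1,0,0,0],[-2,1,0,0],[-1,0,1,0],[0,2,-1,1]] U=[[2,1,2,1],[0,2,-2,-2],[0,0,-1,2],[0,0,0,2]]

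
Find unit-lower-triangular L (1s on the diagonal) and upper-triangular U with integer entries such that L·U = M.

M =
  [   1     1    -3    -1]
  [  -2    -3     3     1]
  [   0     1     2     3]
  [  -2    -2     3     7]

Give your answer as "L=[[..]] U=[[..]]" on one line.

  row1 -= -2·row0 → [0,-1,-3,-1]
  row2 -= 0·row0 → [0,1,2,3]
  row3 -= -2·row0 → [0,0,-3,5]
  row2 -= -1·row1 → [0,0,-1,2]
  row3 -= 0·row1 → [0,0,-3,5]
  row3 -= 3·row2 → [0,0,0,-1]

L=[[1,0,0,0],[-2,1,0,0],[0,-1,1,0],[-2,0,3,1]] U=[[1,1,-3,-1],[0,-1,-3,-1],[0,0,-1,2],[0,0,0,-1]]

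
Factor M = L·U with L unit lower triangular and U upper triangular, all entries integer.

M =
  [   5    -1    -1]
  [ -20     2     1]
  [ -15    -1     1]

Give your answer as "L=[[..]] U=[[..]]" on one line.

  r1 -= -4·r0 → [0,-2,-3]
  r2 -= -3·r0 → [0,-4,-2]
  r2 -= 2·r1 → [0,0,4]

L=[[1,0,0],[-4,1,0],[-3,2,1]] U=[[5,-1,-1],[0,-2,-3],[0,0,4]]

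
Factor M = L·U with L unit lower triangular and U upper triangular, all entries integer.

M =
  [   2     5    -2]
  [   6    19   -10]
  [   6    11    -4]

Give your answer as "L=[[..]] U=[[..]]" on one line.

L=[[1,0,0],[3,1,0],[3,-1,1]] U=[[2,5,-2],[0,4,-4],[0,0,-2]]

  R1 -= 3·R0 → [0,4,-4]
  R2 -= 3·R0 → [0,-4,2]
  R2 -= -1·R1 → [0,0,-2]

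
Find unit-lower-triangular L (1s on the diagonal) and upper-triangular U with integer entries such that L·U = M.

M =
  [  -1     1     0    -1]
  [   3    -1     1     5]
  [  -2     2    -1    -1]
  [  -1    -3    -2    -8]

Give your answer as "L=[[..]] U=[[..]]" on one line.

L=[[1,0,0,0],[-3,1,0,0],[2,0,1,0],[1,-2,0,1]] U=[[-1,1,0,-1],[0,2,1,2],[0,0,-1,1],[0,0,0,-3]]

  row1 -= -3·row0 → [0,2,1,2]
  row2 -= 2·row0 → [0,0,-1,1]
  row3 -= 1·row0 → [0,-4,-2,-7]
  row2 -= 0·row1 → [0,0,-1,1]
  row3 -= -2·row1 → [0,0,0,-3]
  row3 -= 0·row2 → [0,0,0,-3]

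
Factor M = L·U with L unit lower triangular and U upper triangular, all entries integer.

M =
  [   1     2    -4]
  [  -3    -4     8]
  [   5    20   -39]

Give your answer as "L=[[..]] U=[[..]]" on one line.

  row1 -= -3·row0 → [0,2,-4]
  row2 -= 5·row0 → [0,10,-19]
  row2 -= 5·row1 → [0,0,1]

L=[[1,0,0],[-3,1,0],[5,5,1]] U=[[1,2,-4],[0,2,-4],[0,0,1]]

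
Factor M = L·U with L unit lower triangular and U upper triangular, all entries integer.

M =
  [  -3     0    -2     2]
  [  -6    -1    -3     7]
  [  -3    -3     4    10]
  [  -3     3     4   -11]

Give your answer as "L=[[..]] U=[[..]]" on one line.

  R1 -= 2·R0 → [0,-1,1,3]
  R2 -= 1·R0 → [0,-3,6,8]
  R3 -= 1·R0 → [0,3,6,-13]
  R2 -= 3·R1 → [0,0,3,-1]
  R3 -= -3·R1 → [0,0,9,-4]
  R3 -= 3·R2 → [0,0,0,-1]

L=[[1,0,0,0],[2,1,0,0],[1,3,1,0],[1,-3,3,1]] U=[[-3,0,-2,2],[0,-1,1,3],[0,0,3,-1],[0,0,0,-1]]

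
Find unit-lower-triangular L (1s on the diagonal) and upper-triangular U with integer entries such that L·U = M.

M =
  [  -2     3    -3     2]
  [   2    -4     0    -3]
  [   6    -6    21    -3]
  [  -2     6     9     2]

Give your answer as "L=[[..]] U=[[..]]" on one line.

L=[[1,0,0,0],[-1,1,0,0],[-3,-3,1,0],[1,-3,1,1]] U=[[-2,3,-3,2],[0,-1,-3,-1],[0,0,3,0],[0,0,0,-3]]

  R1 -= -1·R0 → [0,-1,-3,-1]
  R2 -= -3·R0 → [0,3,12,3]
  R3 -= 1·R0 → [0,3,12,0]
  R2 -= -3·R1 → [0,0,3,0]
  R3 -= -3·R1 → [0,0,3,-3]
  R3 -= 1·R2 → [0,0,0,-3]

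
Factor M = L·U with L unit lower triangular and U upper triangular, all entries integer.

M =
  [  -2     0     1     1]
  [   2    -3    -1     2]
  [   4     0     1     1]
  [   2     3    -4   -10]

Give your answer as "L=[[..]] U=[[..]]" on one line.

L=[[1,0,0,0],[-1,1,0,0],[-2,0,1,0],[-1,-1,-1,1]] U=[[-2,0,1,1],[0,-3,0,3],[0,0,3,3],[0,0,0,-3]]

  r1 -= -1·r0 → [0,-3,0,3]
  r2 -= -2·r0 → [0,0,3,3]
  r3 -= -1·r0 → [0,3,-3,-9]
  r2 -= 0·r1 → [0,0,3,3]
  r3 -= -1·r1 → [0,0,-3,-6]
  r3 -= -1·r2 → [0,0,0,-3]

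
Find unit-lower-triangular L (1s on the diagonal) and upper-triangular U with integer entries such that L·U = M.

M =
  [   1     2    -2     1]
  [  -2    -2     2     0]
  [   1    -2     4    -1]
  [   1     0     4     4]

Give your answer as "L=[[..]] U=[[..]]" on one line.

  r1 -= -2·r0 → [0,2,-2,2]
  r2 -= 1·r0 → [0,-4,6,-2]
  r3 -= 1·r0 → [0,-2,6,3]
  r2 -= -2·r1 → [0,0,2,2]
  r3 -= -1·r1 → [0,0,4,5]
  r3 -= 2·r2 → [0,0,0,1]

L=[[1,0,0,0],[-2,1,0,0],[1,-2,1,0],[1,-1,2,1]] U=[[1,2,-2,1],[0,2,-2,2],[0,0,2,2],[0,0,0,1]]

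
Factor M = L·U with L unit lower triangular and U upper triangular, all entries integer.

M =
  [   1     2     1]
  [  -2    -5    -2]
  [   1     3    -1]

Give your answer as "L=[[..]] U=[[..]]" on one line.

  row1 -= -2·row0 → [0,-1,0]
  row2 -= 1·row0 → [0,1,-2]
  row2 -= -1·row1 → [0,0,-2]

L=[[1,0,0],[-2,1,0],[1,-1,1]] U=[[1,2,1],[0,-1,0],[0,0,-2]]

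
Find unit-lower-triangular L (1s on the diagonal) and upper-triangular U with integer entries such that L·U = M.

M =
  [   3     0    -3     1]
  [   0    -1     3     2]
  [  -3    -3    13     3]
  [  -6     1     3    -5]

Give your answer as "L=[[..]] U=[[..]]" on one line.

L=[[1,0,0,0],[0,1,0,0],[-1,3,1,0],[-2,-1,0,1]] U=[[3,0,-3,1],[0,-1,3,2],[0,0,1,-2],[0,0,0,-1]]

  row1 -= 0·row0 → [0,-1,3,2]
  row2 -= -1·row0 → [0,-3,10,4]
  row3 -= -2·row0 → [0,1,-3,-3]
  row2 -= 3·row1 → [0,0,1,-2]
  row3 -= -1·row1 → [0,0,0,-1]
  row3 -= 0·row2 → [0,0,0,-1]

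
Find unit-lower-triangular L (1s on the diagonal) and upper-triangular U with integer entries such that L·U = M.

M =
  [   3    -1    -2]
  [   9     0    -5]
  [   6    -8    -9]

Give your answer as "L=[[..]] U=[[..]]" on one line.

  row1 -= 3·row0 → [0,3,1]
  row2 -= 2·row0 → [0,-6,-5]
  row2 -= -2·row1 → [0,0,-3]

L=[[1,0,0],[3,1,0],[2,-2,1]] U=[[3,-1,-2],[0,3,1],[0,0,-3]]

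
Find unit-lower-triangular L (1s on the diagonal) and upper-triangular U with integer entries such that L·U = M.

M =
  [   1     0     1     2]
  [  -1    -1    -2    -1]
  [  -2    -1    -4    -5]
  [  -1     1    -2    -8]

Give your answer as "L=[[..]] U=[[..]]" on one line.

L=[[1,0,0,0],[-1,1,0,0],[-2,1,1,0],[-1,-1,2,1]] U=[[1,0,1,2],[0,-1,-1,1],[0,0,-1,-2],[0,0,0,-1]]

  row1 -= -1·row0 → [0,-1,-1,1]
  row2 -= -2·row0 → [0,-1,-2,-1]
  row3 -= -1·row0 → [0,1,-1,-6]
  row2 -= 1·row1 → [0,0,-1,-2]
  row3 -= -1·row1 → [0,0,-2,-5]
  row3 -= 2·row2 → [0,0,0,-1]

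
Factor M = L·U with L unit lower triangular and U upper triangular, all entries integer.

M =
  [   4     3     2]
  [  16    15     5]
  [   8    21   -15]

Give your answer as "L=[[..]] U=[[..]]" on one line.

  R1 -= 4·R0 → [0,3,-3]
  R2 -= 2·R0 → [0,15,-19]
  R2 -= 5·R1 → [0,0,-4]

L=[[1,0,0],[4,1,0],[2,5,1]] U=[[4,3,2],[0,3,-3],[0,0,-4]]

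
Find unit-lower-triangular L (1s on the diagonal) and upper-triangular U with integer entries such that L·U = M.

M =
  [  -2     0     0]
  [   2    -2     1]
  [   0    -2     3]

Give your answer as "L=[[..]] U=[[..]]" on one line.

L=[[1,0,0],[-1,1,0],[0,1,1]] U=[[-2,0,0],[0,-2,1],[0,0,2]]

  r1 -= -1·r0 → [0,-2,1]
  r2 -= 0·r0 → [0,-2,3]
  r2 -= 1·r1 → [0,0,2]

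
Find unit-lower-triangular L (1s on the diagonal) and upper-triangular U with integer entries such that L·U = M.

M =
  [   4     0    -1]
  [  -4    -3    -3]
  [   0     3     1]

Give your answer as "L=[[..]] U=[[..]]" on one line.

  row1 -= -1·row0 → [0,-3,-4]
  row2 -= 0·row0 → [0,3,1]
  row2 -= -1·row1 → [0,0,-3]

L=[[1,0,0],[-1,1,0],[0,-1,1]] U=[[4,0,-1],[0,-3,-4],[0,0,-3]]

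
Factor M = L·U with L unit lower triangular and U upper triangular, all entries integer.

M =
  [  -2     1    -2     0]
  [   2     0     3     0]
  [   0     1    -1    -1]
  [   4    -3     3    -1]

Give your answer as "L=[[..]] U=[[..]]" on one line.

  R1 -= -1·R0 → [0,1,1,0]
  R2 -= 0·R0 → [0,1,-1,-1]
  R3 -= -2·R0 → [0,-1,-1,-1]
  R2 -= 1·R1 → [0,0,-2,-1]
  R3 -= -1·R1 → [0,0,0,-1]
  R3 -= 0·R2 → [0,0,0,-1]

L=[[1,0,0,0],[-1,1,0,0],[0,1,1,0],[-2,-1,0,1]] U=[[-2,1,-2,0],[0,1,1,0],[0,0,-2,-1],[0,0,0,-1]]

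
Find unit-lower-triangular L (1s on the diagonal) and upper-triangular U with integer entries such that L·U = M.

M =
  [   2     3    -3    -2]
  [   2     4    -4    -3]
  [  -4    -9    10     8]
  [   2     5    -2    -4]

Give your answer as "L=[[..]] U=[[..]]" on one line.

  r1 -= 1·r0 → [0,1,-1,-1]
  r2 -= -2·r0 → [0,-3,4,4]
  r3 -= 1·r0 → [0,2,1,-2]
  r2 -= -3·r1 → [0,0,1,1]
  r3 -= 2·r1 → [0,0,3,0]
  r3 -= 3·r2 → [0,0,0,-3]

L=[[1,0,0,0],[1,1,0,0],[-2,-3,1,0],[1,2,3,1]] U=[[2,3,-3,-2],[0,1,-1,-1],[0,0,1,1],[0,0,0,-3]]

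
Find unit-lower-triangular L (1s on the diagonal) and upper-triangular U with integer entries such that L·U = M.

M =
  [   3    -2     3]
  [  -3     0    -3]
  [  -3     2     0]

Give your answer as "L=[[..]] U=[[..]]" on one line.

L=[[1,0,0],[-1,1,0],[-1,0,1]] U=[[3,-2,3],[0,-2,0],[0,0,3]]

  R1 -= -1·R0 → [0,-2,0]
  R2 -= -1·R0 → [0,0,3]
  R2 -= 0·R1 → [0,0,3]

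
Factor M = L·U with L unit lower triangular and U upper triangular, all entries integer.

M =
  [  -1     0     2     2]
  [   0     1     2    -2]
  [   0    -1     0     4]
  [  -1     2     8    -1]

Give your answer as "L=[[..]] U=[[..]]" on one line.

  R1 -= 0·R0 → [0,1,2,-2]
  R2 -= 0·R0 → [0,-1,0,4]
  R3 -= 1·R0 → [0,2,6,-3]
  R2 -= -1·R1 → [0,0,2,2]
  R3 -= 2·R1 → [0,0,2,1]
  R3 -= 1·R2 → [0,0,0,-1]

L=[[1,0,0,0],[0,1,0,0],[0,-1,1,0],[1,2,1,1]] U=[[-1,0,2,2],[0,1,2,-2],[0,0,2,2],[0,0,0,-1]]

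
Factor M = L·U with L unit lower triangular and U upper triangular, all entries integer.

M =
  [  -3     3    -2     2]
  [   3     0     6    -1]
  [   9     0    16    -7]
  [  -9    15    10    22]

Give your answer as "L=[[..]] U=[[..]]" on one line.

L=[[1,0,0,0],[-1,1,0,0],[-3,3,1,0],[3,2,-4,1]] U=[[-3,3,-2,2],[0,3,4,1],[0,0,-2,-4],[0,0,0,-2]]

  r1 -= -1·r0 → [0,3,4,1]
  r2 -= -3·r0 → [0,9,10,-1]
  r3 -= 3·r0 → [0,6,16,16]
  r2 -= 3·r1 → [0,0,-2,-4]
  r3 -= 2·r1 → [0,0,8,14]
  r3 -= -4·r2 → [0,0,0,-2]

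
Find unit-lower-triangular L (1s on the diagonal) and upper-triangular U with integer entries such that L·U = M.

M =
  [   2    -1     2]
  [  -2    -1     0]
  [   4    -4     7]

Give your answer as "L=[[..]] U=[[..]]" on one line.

  r1 -= -1·r0 → [0,-2,2]
  r2 -= 2·r0 → [0,-2,3]
  r2 -= 1·r1 → [0,0,1]

L=[[1,0,0],[-1,1,0],[2,1,1]] U=[[2,-1,2],[0,-2,2],[0,0,1]]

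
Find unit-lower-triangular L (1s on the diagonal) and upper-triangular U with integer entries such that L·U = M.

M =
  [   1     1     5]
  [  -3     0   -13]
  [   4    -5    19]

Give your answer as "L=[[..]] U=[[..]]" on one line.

  r1 -= -3·r0 → [0,3,2]
  r2 -= 4·r0 → [0,-9,-1]
  r2 -= -3·r1 → [0,0,5]

L=[[1,0,0],[-3,1,0],[4,-3,1]] U=[[1,1,5],[0,3,2],[0,0,5]]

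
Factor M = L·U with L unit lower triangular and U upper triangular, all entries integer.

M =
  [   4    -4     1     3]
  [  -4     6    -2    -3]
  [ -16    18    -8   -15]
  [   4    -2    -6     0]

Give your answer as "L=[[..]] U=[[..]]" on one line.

  r1 -= -1·r0 → [0,2,-1,0]
  r2 -= -4·r0 → [0,2,-4,-3]
  r3 -= 1·r0 → [0,2,-7,-3]
  r2 -= 1·r1 → [0,0,-3,-3]
  r3 -= 1·r1 → [0,0,-6,-3]
  r3 -= 2·r2 → [0,0,0,3]

L=[[1,0,0,0],[-1,1,0,0],[-4,1,1,0],[1,1,2,1]] U=[[4,-4,1,3],[0,2,-1,0],[0,0,-3,-3],[0,0,0,3]]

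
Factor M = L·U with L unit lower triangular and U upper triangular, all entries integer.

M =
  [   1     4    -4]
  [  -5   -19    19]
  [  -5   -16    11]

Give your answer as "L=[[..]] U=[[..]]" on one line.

  r1 -= -5·r0 → [0,1,-1]
  r2 -= -5·r0 → [0,4,-9]
  r2 -= 4·r1 → [0,0,-5]

L=[[1,0,0],[-5,1,0],[-5,4,1]] U=[[1,4,-4],[0,1,-1],[0,0,-5]]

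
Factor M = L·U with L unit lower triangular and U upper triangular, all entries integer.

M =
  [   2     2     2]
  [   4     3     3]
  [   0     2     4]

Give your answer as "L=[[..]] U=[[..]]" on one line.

  row1 -= 2·row0 → [0,-1,-1]
  row2 -= 0·row0 → [0,2,4]
  row2 -= -2·row1 → [0,0,2]

L=[[1,0,0],[2,1,0],[0,-2,1]] U=[[2,2,2],[0,-1,-1],[0,0,2]]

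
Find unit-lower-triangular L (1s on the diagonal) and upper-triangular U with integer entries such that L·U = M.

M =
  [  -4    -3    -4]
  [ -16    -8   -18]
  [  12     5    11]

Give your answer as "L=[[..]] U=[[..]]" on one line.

L=[[1,0,0],[4,1,0],[-3,-1,1]] U=[[-4,-3,-4],[0,4,-2],[0,0,-3]]

  row1 -= 4·row0 → [0,4,-2]
  row2 -= -3·row0 → [0,-4,-1]
  row2 -= -1·row1 → [0,0,-3]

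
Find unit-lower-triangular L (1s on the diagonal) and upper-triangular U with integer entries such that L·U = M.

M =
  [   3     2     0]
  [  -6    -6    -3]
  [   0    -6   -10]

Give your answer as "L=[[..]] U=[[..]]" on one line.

L=[[1,0,0],[-2,1,0],[0,3,1]] U=[[3,2,0],[0,-2,-3],[0,0,-1]]

  r1 -= -2·r0 → [0,-2,-3]
  r2 -= 0·r0 → [0,-6,-10]
  r2 -= 3·r1 → [0,0,-1]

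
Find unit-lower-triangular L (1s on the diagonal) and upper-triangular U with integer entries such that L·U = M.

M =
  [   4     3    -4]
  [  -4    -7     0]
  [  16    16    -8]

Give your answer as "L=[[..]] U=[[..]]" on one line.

L=[[1,0,0],[-1,1,0],[4,-1,1]] U=[[4,3,-4],[0,-4,-4],[0,0,4]]

  R1 -= -1·R0 → [0,-4,-4]
  R2 -= 4·R0 → [0,4,8]
  R2 -= -1·R1 → [0,0,4]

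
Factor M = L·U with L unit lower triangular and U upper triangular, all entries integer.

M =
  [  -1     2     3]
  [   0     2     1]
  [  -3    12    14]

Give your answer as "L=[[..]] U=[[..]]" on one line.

  row1 -= 0·row0 → [0,2,1]
  row2 -= 3·row0 → [0,6,5]
  row2 -= 3·row1 → [0,0,2]

L=[[1,0,0],[0,1,0],[3,3,1]] U=[[-1,2,3],[0,2,1],[0,0,2]]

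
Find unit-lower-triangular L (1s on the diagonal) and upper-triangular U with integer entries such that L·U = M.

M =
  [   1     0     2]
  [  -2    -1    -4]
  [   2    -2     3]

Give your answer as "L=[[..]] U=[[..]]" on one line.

  row1 -= -2·row0 → [0,-1,0]
  row2 -= 2·row0 → [0,-2,-1]
  row2 -= 2·row1 → [0,0,-1]

L=[[1,0,0],[-2,1,0],[2,2,1]] U=[[1,0,2],[0,-1,0],[0,0,-1]]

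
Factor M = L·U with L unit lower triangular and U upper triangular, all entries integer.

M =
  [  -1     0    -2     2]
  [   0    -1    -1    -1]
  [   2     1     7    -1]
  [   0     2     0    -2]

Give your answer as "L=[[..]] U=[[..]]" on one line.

L=[[1,0,0,0],[0,1,0,0],[-2,-1,1,0],[0,-2,-1,1]] U=[[-1,0,-2,2],[0,-1,-1,-1],[0,0,2,2],[0,0,0,-2]]

  R1 -= 0·R0 → [0,-1,-1,-1]
  R2 -= -2·R0 → [0,1,3,3]
  R3 -= 0·R0 → [0,2,0,-2]
  R2 -= -1·R1 → [0,0,2,2]
  R3 -= -2·R1 → [0,0,-2,-4]
  R3 -= -1·R2 → [0,0,0,-2]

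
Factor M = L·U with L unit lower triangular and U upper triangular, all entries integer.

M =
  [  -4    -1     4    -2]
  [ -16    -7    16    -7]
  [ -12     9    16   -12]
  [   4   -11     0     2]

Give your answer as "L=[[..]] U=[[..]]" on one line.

  row1 -= 4·row0 → [0,-3,0,1]
  row2 -= 3·row0 → [0,12,4,-6]
  row3 -= -1·row0 → [0,-12,4,0]
  row2 -= -4·row1 → [0,0,4,-2]
  row3 -= 4·row1 → [0,0,4,-4]
  row3 -= 1·row2 → [0,0,0,-2]

L=[[1,0,0,0],[4,1,0,0],[3,-4,1,0],[-1,4,1,1]] U=[[-4,-1,4,-2],[0,-3,0,1],[0,0,4,-2],[0,0,0,-2]]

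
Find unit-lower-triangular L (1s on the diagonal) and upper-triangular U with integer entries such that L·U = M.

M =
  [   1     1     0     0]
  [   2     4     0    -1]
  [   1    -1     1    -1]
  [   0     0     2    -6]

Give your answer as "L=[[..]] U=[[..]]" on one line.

  r1 -= 2·r0 → [0,2,0,-1]
  r2 -= 1·r0 → [0,-2,1,-1]
  r3 -= 0·r0 → [0,0,2,-6]
  r2 -= -1·r1 → [0,0,1,-2]
  r3 -= 0·r1 → [0,0,2,-6]
  r3 -= 2·r2 → [0,0,0,-2]

L=[[1,0,0,0],[2,1,0,0],[1,-1,1,0],[0,0,2,1]] U=[[1,1,0,0],[0,2,0,-1],[0,0,1,-2],[0,0,0,-2]]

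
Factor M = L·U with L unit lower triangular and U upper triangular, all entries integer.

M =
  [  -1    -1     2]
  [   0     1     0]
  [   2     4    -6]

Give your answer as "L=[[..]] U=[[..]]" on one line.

L=[[1,0,0],[0,1,0],[-2,2,1]] U=[[-1,-1,2],[0,1,0],[0,0,-2]]

  row1 -= 0·row0 → [0,1,0]
  row2 -= -2·row0 → [0,2,-2]
  row2 -= 2·row1 → [0,0,-2]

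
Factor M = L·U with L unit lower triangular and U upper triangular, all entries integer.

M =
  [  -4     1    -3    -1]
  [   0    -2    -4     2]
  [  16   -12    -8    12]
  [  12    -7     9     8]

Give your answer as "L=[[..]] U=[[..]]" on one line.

  row1 -= 0·row0 → [0,-2,-4,2]
  row2 -= -4·row0 → [0,-8,-20,8]
  row3 -= -3·row0 → [0,-4,0,5]
  row2 -= 4·row1 → [0,0,-4,0]
  row3 -= 2·row1 → [0,0,8,1]
  row3 -= -2·row2 → [0,0,0,1]

L=[[1,0,0,0],[0,1,0,0],[-4,4,1,0],[-3,2,-2,1]] U=[[-4,1,-3,-1],[0,-2,-4,2],[0,0,-4,0],[0,0,0,1]]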